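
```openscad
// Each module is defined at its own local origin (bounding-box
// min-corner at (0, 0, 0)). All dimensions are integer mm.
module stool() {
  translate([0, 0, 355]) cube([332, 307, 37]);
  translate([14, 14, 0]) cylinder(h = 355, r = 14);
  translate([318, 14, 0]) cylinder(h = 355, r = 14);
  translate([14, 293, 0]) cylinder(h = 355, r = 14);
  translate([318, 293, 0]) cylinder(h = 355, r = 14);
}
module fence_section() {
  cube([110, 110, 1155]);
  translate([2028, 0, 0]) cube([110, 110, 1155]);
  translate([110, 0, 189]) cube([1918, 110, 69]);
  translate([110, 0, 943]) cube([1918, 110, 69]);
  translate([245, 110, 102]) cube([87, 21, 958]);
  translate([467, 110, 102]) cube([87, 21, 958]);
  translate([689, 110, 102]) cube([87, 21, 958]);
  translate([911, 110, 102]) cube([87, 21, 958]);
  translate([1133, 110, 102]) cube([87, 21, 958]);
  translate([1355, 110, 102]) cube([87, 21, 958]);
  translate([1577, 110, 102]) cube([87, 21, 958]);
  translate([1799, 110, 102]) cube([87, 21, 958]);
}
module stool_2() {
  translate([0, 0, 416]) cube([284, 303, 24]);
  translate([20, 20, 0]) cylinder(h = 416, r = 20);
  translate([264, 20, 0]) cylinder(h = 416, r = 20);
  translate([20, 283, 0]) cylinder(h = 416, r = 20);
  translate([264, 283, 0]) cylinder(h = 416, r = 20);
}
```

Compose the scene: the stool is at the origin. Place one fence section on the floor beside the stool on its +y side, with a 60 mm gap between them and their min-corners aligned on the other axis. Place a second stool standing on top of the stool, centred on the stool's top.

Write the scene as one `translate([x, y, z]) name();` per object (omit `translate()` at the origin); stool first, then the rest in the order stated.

stool();
translate([0, 367, 0]) fence_section();
translate([24, 2, 392]) stool_2();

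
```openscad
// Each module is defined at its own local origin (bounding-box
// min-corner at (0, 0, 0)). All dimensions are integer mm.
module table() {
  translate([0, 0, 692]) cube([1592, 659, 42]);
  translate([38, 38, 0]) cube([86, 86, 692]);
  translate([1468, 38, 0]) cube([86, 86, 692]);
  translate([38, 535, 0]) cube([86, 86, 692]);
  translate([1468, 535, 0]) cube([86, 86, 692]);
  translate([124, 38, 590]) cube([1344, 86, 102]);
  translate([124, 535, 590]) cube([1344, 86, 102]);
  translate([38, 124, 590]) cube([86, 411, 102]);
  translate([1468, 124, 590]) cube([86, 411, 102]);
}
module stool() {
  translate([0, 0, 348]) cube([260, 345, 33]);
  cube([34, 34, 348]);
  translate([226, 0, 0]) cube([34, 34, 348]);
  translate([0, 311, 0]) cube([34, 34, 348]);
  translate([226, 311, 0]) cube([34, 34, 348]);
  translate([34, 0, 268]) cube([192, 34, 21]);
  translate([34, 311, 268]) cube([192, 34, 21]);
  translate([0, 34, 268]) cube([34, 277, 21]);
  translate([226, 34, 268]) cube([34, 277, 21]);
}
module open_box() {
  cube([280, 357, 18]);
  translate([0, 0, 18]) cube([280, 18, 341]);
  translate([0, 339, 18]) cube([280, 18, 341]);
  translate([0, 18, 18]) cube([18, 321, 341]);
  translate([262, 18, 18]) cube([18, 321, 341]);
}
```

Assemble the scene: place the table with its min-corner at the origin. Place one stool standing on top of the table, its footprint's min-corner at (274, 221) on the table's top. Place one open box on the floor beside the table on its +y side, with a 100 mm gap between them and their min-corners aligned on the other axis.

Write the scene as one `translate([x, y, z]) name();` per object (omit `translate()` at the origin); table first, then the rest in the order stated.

table();
translate([274, 221, 734]) stool();
translate([0, 759, 0]) open_box();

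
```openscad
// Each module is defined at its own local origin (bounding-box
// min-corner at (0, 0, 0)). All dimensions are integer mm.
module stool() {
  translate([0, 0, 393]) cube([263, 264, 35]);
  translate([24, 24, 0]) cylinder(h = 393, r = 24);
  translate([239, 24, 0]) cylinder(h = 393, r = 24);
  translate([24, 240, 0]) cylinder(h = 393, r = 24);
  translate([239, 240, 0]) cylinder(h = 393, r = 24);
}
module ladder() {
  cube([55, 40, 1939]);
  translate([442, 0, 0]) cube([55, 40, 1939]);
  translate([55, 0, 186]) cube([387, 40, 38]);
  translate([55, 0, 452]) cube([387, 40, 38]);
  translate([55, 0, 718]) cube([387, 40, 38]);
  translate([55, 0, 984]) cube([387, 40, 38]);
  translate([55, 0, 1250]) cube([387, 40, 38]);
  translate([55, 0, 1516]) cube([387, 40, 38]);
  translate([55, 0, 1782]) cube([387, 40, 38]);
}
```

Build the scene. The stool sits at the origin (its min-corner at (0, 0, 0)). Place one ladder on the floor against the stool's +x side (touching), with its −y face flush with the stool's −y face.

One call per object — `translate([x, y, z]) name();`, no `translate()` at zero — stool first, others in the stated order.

stool();
translate([263, 0, 0]) ladder();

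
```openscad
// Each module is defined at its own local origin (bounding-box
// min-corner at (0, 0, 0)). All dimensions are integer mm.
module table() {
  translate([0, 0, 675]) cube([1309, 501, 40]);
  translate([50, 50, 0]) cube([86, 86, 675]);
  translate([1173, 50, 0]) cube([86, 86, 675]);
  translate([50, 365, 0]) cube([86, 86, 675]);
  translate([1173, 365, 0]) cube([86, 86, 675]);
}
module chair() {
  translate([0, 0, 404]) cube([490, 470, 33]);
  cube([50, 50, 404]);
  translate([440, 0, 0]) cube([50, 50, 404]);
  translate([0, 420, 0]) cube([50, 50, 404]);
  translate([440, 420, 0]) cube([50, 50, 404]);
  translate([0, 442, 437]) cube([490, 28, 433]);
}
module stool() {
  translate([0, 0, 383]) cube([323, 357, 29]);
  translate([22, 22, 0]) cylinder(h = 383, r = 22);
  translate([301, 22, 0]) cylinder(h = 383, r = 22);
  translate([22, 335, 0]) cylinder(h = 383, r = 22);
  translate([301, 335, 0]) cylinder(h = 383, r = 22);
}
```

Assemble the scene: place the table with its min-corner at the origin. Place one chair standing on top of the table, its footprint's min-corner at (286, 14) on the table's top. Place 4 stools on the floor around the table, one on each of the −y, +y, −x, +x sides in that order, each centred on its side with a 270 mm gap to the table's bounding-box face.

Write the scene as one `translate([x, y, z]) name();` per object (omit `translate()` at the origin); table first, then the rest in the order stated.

table();
translate([286, 14, 715]) chair();
translate([493, -627, 0]) stool();
translate([493, 771, 0]) stool();
translate([-593, 72, 0]) stool();
translate([1579, 72, 0]) stool();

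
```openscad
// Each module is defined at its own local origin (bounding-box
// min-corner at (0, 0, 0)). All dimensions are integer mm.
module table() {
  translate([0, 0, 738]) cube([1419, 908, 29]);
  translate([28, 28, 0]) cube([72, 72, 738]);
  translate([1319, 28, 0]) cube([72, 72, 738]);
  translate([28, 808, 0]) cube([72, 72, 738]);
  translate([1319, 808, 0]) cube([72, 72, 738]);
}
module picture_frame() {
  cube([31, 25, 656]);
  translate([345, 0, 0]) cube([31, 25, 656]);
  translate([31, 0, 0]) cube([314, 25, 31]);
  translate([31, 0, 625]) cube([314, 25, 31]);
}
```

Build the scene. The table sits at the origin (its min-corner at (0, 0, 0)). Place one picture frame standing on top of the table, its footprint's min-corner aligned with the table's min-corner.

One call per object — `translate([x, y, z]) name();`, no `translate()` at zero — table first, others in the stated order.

table();
translate([0, 0, 767]) picture_frame();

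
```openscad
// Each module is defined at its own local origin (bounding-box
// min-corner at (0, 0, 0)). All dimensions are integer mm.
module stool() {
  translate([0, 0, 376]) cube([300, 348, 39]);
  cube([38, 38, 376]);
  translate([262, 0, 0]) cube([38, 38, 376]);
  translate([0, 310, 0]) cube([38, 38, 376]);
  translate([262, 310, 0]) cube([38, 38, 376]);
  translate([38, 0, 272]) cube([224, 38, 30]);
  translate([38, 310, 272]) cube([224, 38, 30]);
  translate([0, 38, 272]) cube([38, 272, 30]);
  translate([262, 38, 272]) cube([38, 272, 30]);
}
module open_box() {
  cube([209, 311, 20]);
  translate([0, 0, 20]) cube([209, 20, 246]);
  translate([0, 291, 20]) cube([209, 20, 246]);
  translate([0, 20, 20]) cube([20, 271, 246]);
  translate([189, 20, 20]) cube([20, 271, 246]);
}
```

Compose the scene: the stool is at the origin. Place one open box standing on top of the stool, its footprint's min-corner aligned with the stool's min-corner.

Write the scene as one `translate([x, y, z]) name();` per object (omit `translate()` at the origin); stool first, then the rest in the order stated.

stool();
translate([0, 0, 415]) open_box();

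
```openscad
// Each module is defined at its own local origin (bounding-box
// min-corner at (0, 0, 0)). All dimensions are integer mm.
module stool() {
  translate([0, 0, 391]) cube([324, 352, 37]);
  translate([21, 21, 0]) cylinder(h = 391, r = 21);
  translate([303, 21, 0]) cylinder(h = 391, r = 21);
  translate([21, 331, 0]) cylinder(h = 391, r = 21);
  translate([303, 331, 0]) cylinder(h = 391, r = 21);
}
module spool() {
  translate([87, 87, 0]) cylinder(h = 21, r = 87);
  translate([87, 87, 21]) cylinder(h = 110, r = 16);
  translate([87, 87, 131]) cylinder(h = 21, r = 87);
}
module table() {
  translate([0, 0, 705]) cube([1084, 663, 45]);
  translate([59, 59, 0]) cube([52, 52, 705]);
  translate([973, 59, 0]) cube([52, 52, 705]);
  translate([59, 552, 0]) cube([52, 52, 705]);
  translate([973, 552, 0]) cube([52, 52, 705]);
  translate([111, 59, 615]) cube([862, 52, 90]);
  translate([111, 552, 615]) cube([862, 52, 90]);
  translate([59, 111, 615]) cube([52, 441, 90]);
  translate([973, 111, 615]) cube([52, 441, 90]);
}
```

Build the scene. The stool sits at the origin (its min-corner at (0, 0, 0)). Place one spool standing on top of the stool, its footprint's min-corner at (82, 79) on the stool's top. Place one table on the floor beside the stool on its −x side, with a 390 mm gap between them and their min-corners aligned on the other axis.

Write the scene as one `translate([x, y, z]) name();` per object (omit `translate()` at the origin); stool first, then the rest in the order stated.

stool();
translate([82, 79, 428]) spool();
translate([-1474, 0, 0]) table();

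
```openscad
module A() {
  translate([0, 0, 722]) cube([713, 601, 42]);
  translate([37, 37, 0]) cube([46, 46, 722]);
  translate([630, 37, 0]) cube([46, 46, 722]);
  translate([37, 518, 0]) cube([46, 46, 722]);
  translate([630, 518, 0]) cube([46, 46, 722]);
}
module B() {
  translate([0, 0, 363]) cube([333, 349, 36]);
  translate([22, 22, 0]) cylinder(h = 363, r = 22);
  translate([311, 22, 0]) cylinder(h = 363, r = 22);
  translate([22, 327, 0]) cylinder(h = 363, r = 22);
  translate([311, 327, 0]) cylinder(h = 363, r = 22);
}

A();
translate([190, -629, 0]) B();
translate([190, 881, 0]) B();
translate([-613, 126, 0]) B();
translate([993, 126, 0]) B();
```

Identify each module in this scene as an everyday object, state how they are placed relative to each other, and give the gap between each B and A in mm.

Each stool's nearest face is 280 mm from the table's bounding box.

A is a table. B is a stool. Four stools sit around the table at the −y, +y, −x, +x sides. The gap between each stool and the table is 280 mm.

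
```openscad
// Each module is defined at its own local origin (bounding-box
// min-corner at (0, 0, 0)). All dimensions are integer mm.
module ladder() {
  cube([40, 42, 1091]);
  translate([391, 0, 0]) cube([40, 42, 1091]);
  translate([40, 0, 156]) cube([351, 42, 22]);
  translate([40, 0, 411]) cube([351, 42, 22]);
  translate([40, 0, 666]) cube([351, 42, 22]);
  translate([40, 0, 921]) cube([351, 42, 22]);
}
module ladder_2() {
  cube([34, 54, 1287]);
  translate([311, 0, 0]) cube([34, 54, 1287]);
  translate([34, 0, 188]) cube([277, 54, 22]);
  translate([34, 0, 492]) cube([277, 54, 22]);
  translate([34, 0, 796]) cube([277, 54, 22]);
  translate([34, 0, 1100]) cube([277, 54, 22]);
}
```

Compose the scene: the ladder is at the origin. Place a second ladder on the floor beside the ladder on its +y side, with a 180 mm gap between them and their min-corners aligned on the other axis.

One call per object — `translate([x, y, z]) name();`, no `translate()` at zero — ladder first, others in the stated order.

ladder();
translate([0, 222, 0]) ladder_2();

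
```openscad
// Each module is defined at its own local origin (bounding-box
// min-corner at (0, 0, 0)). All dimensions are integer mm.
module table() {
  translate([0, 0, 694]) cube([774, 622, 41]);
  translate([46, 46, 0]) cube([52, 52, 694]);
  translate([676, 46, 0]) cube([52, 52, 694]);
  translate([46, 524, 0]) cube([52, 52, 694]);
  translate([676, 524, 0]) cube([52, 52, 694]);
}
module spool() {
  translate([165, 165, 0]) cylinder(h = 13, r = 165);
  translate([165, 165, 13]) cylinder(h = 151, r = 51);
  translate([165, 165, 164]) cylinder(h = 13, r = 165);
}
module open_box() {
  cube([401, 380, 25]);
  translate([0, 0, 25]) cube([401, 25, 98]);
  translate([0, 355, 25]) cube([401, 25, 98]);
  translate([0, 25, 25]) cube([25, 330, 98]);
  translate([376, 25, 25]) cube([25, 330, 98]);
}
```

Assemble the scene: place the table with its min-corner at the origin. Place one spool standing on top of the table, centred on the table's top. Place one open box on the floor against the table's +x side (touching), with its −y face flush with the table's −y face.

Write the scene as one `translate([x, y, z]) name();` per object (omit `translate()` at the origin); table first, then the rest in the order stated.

table();
translate([222, 146, 735]) spool();
translate([774, 0, 0]) open_box();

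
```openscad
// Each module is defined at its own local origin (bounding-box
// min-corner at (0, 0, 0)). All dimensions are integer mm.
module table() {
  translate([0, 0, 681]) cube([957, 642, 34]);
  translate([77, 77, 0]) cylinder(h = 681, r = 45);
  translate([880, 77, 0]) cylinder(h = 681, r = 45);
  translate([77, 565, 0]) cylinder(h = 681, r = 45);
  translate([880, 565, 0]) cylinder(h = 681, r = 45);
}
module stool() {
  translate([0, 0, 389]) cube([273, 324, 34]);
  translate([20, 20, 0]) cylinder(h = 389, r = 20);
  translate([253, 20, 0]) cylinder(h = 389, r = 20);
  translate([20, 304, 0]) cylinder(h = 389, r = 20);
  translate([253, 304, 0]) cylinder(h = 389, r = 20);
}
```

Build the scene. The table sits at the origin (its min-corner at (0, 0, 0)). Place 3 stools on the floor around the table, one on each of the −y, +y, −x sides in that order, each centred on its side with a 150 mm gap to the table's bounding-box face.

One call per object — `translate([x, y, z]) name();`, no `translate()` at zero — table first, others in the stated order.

table();
translate([342, -474, 0]) stool();
translate([342, 792, 0]) stool();
translate([-423, 159, 0]) stool();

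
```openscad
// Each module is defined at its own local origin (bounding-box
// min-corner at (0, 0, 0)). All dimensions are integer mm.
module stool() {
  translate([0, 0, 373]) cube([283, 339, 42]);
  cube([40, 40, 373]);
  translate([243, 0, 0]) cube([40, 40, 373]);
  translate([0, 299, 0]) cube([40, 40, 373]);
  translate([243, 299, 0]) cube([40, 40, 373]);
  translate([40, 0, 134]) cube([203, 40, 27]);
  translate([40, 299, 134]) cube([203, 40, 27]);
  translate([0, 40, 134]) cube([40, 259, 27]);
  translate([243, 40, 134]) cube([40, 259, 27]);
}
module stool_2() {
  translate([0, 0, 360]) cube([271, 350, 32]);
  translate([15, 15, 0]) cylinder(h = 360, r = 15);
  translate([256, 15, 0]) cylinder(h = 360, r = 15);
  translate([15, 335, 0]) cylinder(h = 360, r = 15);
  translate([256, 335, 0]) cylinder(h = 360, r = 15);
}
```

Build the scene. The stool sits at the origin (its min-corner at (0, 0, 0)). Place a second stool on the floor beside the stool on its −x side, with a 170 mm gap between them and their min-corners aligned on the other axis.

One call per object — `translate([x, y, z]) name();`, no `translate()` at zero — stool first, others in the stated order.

stool();
translate([-441, 0, 0]) stool_2();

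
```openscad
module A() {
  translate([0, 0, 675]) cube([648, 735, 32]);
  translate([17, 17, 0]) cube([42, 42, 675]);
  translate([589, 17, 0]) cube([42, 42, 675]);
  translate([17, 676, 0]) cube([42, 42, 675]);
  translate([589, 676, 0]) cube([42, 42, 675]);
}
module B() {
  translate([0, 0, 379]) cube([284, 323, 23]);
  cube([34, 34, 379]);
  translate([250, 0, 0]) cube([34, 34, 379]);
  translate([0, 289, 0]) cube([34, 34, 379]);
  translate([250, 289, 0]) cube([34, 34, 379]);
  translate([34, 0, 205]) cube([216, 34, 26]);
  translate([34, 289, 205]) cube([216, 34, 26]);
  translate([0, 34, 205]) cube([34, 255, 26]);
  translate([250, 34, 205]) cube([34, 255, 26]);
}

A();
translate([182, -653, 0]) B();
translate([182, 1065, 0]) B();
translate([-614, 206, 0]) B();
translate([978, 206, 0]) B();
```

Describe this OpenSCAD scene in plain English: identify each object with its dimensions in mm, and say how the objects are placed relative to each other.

A is a table with a 648×735 mm rectangular top, 32 mm thick, top surface at z = 707 mm, supported by four 42×42 mm square legs, each inset 17 mm from the nearest pair of top edges, running from the floor.

B is a simple wooden stool: a rectangular seat 284 mm (x) by 323 mm (y), 23 mm thick, top face at z = 402 mm, on four square legs, each 34×34 mm in cross-section. The legs rest on z = 0, each flush with a corner of the seat. Four stretchers, 34 mm wide and 26 mm tall, connect adjacent legs with their undersides at z = 205 mm, each running between the inner faces of the legs it joins and aligned with the legs' outer faces on the other axis.

Four stools sit around the table at the −y, +y, −x, +x sides.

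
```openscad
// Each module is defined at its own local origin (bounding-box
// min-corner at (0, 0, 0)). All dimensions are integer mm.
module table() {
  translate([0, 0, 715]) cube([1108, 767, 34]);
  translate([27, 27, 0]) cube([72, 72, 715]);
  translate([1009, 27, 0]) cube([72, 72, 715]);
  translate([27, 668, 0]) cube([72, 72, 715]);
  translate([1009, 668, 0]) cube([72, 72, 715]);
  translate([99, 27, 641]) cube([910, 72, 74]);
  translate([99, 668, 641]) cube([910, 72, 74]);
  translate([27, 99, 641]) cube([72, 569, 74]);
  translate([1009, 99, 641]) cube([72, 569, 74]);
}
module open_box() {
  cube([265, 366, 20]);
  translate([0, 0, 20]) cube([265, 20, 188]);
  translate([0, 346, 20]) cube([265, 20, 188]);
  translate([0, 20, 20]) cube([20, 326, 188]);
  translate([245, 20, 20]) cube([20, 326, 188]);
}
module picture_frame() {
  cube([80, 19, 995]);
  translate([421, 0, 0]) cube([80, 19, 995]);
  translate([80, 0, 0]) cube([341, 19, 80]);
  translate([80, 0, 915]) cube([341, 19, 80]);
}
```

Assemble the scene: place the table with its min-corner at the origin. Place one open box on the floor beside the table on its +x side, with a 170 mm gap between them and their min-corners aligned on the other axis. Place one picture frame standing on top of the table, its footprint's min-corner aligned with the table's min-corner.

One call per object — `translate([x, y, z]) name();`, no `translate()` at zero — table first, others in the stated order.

table();
translate([1278, 0, 0]) open_box();
translate([0, 0, 749]) picture_frame();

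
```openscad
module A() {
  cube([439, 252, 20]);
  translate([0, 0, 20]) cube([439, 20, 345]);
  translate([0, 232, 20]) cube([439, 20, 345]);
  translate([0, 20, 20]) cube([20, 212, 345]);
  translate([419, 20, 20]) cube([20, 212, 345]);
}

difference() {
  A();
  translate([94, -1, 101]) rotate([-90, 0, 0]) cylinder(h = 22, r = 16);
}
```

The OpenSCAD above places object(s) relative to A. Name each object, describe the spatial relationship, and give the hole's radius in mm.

The subtracted cylinder has r = 16 mm.

A is an open box. The open box has a circular hole through its front wall. The hole's radius is 16 mm.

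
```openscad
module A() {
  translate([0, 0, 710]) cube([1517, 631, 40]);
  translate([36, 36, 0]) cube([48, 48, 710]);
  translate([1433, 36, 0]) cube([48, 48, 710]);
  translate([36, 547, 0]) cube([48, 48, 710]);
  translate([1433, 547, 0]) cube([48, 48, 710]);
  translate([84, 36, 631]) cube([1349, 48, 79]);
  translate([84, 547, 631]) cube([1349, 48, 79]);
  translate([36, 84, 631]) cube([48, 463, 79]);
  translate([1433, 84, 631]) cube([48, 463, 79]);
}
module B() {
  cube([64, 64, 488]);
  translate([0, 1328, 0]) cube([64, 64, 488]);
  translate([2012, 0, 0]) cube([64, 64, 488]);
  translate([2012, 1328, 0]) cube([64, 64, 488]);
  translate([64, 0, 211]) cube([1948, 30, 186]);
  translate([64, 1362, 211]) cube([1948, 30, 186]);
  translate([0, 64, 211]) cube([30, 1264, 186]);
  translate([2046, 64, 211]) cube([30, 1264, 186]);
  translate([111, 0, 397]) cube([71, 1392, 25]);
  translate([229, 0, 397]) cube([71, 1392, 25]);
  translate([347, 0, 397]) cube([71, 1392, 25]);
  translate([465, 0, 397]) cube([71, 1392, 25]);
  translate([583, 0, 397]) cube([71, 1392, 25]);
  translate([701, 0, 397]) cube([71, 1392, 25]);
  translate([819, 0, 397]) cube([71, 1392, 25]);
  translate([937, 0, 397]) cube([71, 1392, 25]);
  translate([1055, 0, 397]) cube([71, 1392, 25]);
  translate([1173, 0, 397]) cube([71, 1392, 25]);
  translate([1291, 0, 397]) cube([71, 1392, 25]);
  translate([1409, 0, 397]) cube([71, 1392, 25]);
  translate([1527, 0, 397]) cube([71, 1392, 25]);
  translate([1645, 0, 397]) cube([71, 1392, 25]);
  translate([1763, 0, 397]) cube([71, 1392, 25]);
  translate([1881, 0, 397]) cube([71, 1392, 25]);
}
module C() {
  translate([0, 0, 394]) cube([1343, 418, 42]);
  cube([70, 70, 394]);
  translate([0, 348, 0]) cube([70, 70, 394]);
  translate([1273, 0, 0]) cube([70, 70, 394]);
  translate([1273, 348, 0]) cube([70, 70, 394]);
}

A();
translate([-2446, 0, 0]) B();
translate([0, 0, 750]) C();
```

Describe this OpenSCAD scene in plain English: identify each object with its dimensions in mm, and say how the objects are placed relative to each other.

A is a table: top 1517 mm (x) × 631 mm (y), 40 mm thick, upper face at z = 750 mm, on four 48×48 mm square legs, each inset 36 mm from the nearest pair of top edges, running from z = 0 to the bottom of the top. Four apron rails, 48 mm thick and 79 mm tall, run between adjacent legs with their top edges flush with the underside of the top and their outer faces flush with the legs' outer faces.

B is a bed frame 2076 mm long (x) by 1392 mm wide (y). Four 64×64 mm corner posts, 488 mm tall, at the corners of the footprint. Four rails of 30 mm thickness and 186 mm height run between adjacent posts with their undersides at z = 211 mm, their outer faces flush with the outside of the frame (the two x-running rails run between the posts' inner faces; the two y-running rails run between the posts' inner faces). 16 slats, each 71 mm wide (x) and 25 mm thick, lie across the top of the two x-running rails, running the full 1392 mm width of the frame in y; the slats are evenly spaced along x between the inner faces of the end posts with equal gaps (rounded down to the nearest mm) at the −x end and between each pair — any rounding remainder accumulates at the +x end.

C is a bench: a 1343×418 mm seat slab, 42 mm thick, top at z = 436 mm, on four 70×70 mm square legs flush with the seat corners and standing on z = 0.

The bed frame is on the floor beside the table on its −x side. The bench is on top of the table.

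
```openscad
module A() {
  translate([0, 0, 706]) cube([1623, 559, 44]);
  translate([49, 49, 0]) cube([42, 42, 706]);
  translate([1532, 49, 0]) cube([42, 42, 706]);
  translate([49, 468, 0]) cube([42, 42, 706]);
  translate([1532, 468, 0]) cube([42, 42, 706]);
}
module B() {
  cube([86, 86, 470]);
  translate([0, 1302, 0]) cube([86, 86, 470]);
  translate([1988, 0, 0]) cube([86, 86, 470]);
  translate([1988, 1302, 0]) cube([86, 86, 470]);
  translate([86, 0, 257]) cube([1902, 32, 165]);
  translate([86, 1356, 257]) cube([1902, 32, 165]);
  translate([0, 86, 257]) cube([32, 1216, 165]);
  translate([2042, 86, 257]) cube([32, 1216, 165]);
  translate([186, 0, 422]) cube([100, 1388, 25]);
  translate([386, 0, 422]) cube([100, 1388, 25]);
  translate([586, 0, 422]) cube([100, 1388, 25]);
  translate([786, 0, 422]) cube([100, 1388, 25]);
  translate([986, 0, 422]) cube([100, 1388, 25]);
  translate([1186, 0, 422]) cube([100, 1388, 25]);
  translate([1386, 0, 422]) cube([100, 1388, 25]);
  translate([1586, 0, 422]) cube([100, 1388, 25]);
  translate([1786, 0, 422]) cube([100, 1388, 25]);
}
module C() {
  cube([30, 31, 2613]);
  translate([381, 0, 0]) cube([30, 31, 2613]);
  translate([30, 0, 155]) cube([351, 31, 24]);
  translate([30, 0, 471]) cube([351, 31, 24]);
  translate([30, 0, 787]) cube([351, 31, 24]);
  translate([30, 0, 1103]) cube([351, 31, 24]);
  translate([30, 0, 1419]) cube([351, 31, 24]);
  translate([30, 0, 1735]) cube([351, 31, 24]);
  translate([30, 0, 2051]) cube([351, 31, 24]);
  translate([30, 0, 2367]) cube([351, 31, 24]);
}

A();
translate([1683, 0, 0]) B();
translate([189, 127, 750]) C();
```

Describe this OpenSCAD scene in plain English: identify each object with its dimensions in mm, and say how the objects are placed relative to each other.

A is a rectangular dining table. The top is 1623×559×44 mm with its upper surface at z = 750 mm. It stands on four 42×42 mm square legs, each inset 49 mm from the nearest pair of top edges, running from the floor to the underside of the top.

B is a bed frame 2074 mm long (x) by 1388 mm wide (y). Four 86×86 mm corner posts, 470 mm tall, at the corners of the footprint. Four rails of 32 mm thickness and 165 mm height run between adjacent posts with their undersides at z = 257 mm, their outer faces flush with the outside of the frame (the two x-running rails run between the posts' inner faces; the two y-running rails run between the posts' inner faces). 9 slats, each 100 mm wide (x) and 25 mm thick, lie across the top of the two x-running rails, running the full 1388 mm width of the frame in y; the slats are evenly spaced along x between the inner faces of the end posts with equal gaps (rounded down to the nearest mm) at the −x end and between each pair — any rounding remainder accumulates at the +x end.

C is a straight ladder. Two 30×31 mm vertical rails, 2613 mm tall, stand 411 mm apart (outside-to-outside) with their front faces coplanar on the −y side. 8 rungs, each 31 mm deep and 24 mm tall, span between the inner faces of the rails, front faces flush with the rails. The lowest rung's underside is at z = 155 mm and rungs are spaced 316 mm apart (underside to underside).

The bed frame is on the floor beside the table on its +x side. The ladder is on top of the table.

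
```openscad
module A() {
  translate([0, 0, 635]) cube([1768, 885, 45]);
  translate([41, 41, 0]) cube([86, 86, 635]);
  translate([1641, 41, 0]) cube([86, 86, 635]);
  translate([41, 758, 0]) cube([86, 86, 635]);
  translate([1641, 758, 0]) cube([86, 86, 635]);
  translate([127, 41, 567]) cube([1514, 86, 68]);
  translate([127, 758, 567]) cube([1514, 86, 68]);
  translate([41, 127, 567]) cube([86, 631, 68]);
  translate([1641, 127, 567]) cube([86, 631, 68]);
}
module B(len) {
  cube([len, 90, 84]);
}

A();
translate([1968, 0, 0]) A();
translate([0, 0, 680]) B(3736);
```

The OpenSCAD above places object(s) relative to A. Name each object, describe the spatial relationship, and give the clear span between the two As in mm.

A is a table. B is a beam. A beam spans the tops of two tables. The clear span between the two tables is 200 mm.

Second table starts at x = 1968; first ends at x = 1768; clear span = 1968 − 1768 = 200 mm.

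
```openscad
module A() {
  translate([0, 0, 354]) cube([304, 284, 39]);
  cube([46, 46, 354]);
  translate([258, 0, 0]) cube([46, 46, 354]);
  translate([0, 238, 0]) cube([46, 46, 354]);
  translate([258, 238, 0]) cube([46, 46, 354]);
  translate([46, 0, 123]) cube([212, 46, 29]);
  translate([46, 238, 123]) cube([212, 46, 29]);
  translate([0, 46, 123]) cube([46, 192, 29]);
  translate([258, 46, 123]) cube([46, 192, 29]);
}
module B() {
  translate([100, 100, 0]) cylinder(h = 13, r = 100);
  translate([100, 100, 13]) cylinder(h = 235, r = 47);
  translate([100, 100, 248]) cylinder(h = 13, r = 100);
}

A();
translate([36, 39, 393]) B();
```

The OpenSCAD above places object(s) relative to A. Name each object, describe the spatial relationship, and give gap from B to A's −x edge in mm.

A is a stool. B is a spool. The spool is on top of the stool. The gap from the spool to the stool's −x edge is 36 mm.

The spool's min-x is at 36; the stool's min-x is 0; gap = 36 mm.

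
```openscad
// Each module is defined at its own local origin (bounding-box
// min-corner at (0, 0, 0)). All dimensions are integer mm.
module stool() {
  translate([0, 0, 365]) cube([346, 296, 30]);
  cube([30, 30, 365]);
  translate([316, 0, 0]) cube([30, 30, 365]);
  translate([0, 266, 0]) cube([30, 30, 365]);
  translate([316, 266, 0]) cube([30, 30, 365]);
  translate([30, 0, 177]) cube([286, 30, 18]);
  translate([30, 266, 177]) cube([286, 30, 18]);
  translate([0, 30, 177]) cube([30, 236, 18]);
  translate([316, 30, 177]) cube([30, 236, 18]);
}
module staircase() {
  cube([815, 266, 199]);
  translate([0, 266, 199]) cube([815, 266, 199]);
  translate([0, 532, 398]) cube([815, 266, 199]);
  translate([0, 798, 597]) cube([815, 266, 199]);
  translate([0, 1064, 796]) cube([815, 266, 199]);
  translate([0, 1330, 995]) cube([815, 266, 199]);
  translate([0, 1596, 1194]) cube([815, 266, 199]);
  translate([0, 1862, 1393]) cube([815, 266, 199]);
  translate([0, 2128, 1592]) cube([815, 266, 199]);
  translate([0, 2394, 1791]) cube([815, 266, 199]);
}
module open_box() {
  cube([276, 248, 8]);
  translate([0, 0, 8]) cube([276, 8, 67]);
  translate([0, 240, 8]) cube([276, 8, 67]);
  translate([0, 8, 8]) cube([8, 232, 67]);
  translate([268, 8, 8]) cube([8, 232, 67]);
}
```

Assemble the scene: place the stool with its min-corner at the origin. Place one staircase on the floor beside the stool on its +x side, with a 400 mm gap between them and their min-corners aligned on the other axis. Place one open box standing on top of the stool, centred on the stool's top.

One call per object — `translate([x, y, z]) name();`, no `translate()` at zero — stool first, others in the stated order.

stool();
translate([746, 0, 0]) staircase();
translate([35, 24, 395]) open_box();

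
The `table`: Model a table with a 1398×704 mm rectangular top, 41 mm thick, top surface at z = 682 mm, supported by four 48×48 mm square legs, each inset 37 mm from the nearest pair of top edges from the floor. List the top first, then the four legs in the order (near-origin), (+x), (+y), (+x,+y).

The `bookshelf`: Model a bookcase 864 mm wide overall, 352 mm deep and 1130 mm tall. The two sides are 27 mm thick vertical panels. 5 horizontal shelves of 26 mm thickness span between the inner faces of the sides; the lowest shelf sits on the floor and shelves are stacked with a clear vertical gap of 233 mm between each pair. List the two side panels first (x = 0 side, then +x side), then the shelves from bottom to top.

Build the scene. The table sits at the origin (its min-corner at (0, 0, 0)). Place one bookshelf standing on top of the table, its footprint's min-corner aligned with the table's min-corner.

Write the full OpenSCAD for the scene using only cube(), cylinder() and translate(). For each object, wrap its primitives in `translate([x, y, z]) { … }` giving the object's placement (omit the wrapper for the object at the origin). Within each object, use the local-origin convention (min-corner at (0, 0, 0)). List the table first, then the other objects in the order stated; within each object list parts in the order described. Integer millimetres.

translate([0, 0, 641]) cube([1398, 704, 41]);
translate([37, 37, 0]) cube([48, 48, 641]);
translate([1313, 37, 0]) cube([48, 48, 641]);
translate([37, 619, 0]) cube([48, 48, 641]);
translate([1313, 619, 0]) cube([48, 48, 641]);
translate([0, 0, 682]) {
  cube([27, 352, 1130]);
  translate([837, 0, 0]) cube([27, 352, 1130]);
  translate([27, 0, 0]) cube([810, 352, 26]);
  translate([27, 0, 259]) cube([810, 352, 26]);
  translate([27, 0, 518]) cube([810, 352, 26]);
  translate([27, 0, 777]) cube([810, 352, 26]);
  translate([27, 0, 1036]) cube([810, 352, 26]);
}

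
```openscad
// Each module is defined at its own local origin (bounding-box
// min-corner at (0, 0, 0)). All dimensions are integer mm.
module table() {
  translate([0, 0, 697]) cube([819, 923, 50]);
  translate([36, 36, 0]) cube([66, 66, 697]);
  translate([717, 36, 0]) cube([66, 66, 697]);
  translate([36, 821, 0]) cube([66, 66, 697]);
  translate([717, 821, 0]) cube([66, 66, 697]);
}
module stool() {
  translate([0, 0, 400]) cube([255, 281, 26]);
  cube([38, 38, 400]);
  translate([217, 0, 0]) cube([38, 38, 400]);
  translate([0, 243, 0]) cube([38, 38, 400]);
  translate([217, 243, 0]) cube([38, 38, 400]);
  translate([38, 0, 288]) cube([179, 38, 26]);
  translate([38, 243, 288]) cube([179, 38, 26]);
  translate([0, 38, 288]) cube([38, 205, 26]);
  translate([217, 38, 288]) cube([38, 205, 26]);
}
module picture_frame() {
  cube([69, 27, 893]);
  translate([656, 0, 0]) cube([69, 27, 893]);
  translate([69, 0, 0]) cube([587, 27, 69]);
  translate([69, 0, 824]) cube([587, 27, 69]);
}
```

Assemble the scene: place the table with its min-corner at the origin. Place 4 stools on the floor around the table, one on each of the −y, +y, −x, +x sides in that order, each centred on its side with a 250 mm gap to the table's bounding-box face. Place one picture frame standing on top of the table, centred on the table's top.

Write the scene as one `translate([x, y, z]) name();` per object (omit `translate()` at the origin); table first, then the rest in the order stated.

table();
translate([282, -531, 0]) stool();
translate([282, 1173, 0]) stool();
translate([-505, 321, 0]) stool();
translate([1069, 321, 0]) stool();
translate([47, 448, 747]) picture_frame();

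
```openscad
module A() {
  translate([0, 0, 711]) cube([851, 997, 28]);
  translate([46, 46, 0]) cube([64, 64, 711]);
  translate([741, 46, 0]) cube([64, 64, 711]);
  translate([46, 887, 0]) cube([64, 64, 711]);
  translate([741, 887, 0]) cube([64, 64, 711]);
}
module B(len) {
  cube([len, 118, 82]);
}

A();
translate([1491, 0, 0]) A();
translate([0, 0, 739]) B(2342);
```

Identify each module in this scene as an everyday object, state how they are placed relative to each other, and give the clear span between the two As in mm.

Second table starts at x = 1491; first ends at x = 851; clear span = 1491 − 851 = 640 mm.

A is a table. B is a beam. A beam spans the tops of two tables. The clear span between the two tables is 640 mm.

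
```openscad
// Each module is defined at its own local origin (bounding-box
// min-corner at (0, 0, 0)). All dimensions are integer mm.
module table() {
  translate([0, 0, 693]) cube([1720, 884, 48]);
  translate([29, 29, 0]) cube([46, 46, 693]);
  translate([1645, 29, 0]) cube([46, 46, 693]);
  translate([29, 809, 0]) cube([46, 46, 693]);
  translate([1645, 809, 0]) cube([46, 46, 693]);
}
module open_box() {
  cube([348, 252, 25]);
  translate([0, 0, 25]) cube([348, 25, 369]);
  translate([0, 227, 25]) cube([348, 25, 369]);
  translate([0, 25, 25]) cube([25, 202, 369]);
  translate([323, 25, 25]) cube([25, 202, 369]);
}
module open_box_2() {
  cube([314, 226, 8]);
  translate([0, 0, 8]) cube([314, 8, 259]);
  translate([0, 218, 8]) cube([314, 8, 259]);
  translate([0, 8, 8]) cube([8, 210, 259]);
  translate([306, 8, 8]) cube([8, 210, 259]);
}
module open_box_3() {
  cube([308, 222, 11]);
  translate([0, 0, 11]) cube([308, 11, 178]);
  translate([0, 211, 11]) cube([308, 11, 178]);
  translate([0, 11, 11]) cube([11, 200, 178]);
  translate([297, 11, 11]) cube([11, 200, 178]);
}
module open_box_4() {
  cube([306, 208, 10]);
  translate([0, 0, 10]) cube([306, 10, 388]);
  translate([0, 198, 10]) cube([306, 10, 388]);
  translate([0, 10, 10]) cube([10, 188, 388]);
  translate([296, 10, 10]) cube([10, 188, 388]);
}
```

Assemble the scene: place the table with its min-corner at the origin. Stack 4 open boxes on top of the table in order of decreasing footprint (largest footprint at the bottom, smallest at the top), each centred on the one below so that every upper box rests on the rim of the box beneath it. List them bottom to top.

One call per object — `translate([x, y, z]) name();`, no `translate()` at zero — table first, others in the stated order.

table();
translate([686, 316, 741]) open_box();
translate([703, 329, 1135]) open_box_2();
translate([706, 331, 1402]) open_box_3();
translate([707, 338, 1591]) open_box_4();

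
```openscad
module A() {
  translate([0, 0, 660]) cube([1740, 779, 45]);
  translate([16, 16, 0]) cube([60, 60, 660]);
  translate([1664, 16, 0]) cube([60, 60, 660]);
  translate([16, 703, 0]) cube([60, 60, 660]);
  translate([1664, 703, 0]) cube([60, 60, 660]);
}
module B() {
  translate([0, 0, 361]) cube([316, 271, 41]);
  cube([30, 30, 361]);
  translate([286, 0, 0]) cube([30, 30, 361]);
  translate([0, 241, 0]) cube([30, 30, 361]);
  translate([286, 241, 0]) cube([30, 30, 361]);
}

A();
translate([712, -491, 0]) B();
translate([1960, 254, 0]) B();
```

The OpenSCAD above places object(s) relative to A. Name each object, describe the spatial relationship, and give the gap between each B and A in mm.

Each stool's nearest face is 220 mm from the table's bounding box.

A is a table. B is a stool. Two stools sit around the table at the −y, +x sides. The gap between each stool and the table is 220 mm.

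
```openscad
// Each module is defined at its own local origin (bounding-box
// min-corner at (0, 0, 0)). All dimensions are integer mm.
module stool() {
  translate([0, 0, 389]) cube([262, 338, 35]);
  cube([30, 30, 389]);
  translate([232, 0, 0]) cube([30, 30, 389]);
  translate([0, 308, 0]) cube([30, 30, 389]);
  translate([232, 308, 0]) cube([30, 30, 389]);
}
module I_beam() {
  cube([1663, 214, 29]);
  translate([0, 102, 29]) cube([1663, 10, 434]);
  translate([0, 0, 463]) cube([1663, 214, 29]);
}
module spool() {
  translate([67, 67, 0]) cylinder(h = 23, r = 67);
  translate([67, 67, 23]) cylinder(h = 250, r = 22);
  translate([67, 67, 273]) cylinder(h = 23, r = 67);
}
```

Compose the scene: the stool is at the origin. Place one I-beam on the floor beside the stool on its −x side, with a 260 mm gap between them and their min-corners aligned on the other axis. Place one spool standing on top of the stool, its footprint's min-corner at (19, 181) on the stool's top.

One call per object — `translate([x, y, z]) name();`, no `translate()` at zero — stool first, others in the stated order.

stool();
translate([-1923, 0, 0]) I_beam();
translate([19, 181, 424]) spool();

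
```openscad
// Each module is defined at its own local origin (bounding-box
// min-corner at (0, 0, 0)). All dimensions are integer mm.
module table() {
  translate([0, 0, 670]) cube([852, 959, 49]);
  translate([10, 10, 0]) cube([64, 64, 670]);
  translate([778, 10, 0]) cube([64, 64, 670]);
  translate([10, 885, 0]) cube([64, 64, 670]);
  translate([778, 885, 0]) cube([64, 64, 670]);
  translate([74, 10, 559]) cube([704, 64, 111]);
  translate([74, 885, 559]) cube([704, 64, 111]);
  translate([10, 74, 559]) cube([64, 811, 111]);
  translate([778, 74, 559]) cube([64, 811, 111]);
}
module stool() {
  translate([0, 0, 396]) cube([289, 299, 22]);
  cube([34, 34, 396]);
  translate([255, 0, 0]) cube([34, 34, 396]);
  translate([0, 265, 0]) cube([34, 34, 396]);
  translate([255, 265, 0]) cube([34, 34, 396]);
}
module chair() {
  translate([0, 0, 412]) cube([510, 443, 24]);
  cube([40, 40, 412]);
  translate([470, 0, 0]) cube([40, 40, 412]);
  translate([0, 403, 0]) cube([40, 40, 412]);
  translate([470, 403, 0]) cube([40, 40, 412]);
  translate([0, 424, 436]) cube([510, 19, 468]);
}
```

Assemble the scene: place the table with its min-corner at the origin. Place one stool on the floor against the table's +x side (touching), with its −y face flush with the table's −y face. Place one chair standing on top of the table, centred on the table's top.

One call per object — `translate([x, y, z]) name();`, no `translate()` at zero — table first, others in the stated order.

table();
translate([852, 0, 0]) stool();
translate([171, 258, 719]) chair();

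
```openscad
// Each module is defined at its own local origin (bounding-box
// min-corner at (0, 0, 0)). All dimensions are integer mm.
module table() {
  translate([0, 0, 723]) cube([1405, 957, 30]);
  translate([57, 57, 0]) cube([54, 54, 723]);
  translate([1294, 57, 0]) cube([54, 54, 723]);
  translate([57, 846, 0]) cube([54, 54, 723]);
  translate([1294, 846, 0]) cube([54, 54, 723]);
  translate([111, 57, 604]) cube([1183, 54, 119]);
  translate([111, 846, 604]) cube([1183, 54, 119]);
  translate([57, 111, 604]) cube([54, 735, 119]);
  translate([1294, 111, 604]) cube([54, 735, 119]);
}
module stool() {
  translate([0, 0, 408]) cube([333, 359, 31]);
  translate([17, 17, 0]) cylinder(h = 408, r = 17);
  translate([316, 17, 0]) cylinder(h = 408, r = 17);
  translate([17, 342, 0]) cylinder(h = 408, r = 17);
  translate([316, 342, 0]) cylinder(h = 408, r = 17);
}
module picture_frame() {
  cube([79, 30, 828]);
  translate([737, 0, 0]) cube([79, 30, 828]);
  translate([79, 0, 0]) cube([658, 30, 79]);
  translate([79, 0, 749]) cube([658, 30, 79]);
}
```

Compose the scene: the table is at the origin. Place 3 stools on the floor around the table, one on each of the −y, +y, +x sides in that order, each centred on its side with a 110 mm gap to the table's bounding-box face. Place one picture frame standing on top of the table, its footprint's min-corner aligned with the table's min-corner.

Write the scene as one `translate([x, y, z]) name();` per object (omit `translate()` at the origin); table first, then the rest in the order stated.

table();
translate([536, -469, 0]) stool();
translate([536, 1067, 0]) stool();
translate([1515, 299, 0]) stool();
translate([0, 0, 753]) picture_frame();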